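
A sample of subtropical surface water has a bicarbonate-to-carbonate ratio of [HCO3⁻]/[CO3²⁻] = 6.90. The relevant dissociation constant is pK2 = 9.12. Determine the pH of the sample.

pH = 8.28

From K2 = [H⁺][CO3²⁻]/[HCO3⁻]:  pH = pK2 − log₁₀([HCO3⁻]/[CO3²⁻])
log₁₀(6.90) = +0.839
pH = 9.12 − (+0.839) = 8.28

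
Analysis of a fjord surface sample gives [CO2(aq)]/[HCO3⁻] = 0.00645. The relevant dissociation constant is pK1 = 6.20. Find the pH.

From K1 = [H⁺][HCO3⁻]/[CO2(aq)]:  pH = pK1 − log₁₀([CO2(aq)]/[HCO3⁻])
log₁₀(0.00645) = -2.190
pH = 6.20 − (-2.190) = 8.39

pH = 8.39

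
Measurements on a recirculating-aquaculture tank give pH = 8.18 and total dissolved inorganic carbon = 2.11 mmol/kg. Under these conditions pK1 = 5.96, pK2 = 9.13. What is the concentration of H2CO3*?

α₀ = 1 / (1 + K1/[H⁺] + K1K2/[H⁺]²) = 1 / (1 + 10^+2.22 + 10^+1.27)
   = 1 / (1 + 165.96 + 18.621) = 1/185.58 = 0.005389
[CO2*] = α₀ × DIC = 0.005389 × 2.11 = 0.0114 mmol/kg = 11.4 μmol/kg

[CO2*] = 11.4 μmol/kg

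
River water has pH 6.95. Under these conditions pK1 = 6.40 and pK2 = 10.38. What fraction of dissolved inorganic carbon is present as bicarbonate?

α₁ = 0.780

α₁ = 1 / (1 + [H⁺]/K1 + K2/[H⁺]) = 1 / (1 + 10^-0.55 + 10^-3.43)
   = 1 / (1 + 0.28184 + 0.00037154) = 1/1.2822 = 0.7799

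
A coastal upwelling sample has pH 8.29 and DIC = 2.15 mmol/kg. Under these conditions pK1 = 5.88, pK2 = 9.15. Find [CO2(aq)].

[CO2*] = 7.32 μmol/kg

α₀ = 1 / (1 + K1/[H⁺] + K1K2/[H⁺]²) = 1 / (1 + 10^+2.41 + 10^+1.55)
   = 1 / (1 + 257.04 + 35.481) = 1/293.52 = 0.003407
[CO2*] = α₀ × DIC = 0.003407 × 2.15 = 0.00732 mmol/kg = 7.32 μmol/kg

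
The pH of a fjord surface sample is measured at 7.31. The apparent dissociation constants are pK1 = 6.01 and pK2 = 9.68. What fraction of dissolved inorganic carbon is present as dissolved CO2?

α₀ = 1 / (1 + K1/[H⁺] + K1K2/[H⁺]²) = 1 / (1 + 10^+1.30 + 10^-1.07)
   = 1 / (1 + 19.953 + 0.085114) = 1/21.038 = 0.04753

α₀ = 0.0475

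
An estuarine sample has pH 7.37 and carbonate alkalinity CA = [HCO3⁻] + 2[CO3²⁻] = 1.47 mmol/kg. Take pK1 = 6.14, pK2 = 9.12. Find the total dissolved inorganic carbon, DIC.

CA = [HCO3⁻] + 2[CO3²⁻] = (α₁ + 2α₂)·DIC
At pH 7.37: [H⁺]/K1 = 10^-1.23 = 0.058884, K2/[H⁺] = 10^-1.75 = 0.017783
α₁ = 1/(1 + 0.058884 + 0.017783) = 1/1.0767 = 0.9288; α₂ = α₁·K2/[H⁺] = 0.01652
α₁ + 2α₂ = 0.9618
DIC = CA / (α₁ + 2α₂) = 1.47 / 0.9618 = 1.53 mmol/kg

DIC = 1.53 mmol/kg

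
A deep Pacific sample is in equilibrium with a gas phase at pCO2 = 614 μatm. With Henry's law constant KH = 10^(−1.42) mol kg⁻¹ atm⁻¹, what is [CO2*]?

KH = 10^(−1.42) = 3.802×10^-2 mol kg⁻¹ atm⁻¹
[CO2*] = KH · pCO2 = 3.802×10^-2 × 614×10^-6 atm = 2.33×10^-5 mol/kg

[CO2*] = 23.3 μmol/kg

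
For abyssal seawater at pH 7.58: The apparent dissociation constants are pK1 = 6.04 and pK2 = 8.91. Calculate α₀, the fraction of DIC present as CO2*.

α₀ = 1 / (1 + K1/[H⁺] + K1K2/[H⁺]²) = 1 / (1 + 10^+1.54 + 10^+0.21)
   = 1 / (1 + 34.674 + 1.6218) = 1/37.295 = 0.02681

α₀ = 0.0268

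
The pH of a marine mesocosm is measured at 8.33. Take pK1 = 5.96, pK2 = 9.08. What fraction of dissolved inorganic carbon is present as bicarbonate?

α₁ = 0.846

α₁ = 1 / (1 + [H⁺]/K1 + K2/[H⁺]) = 1 / (1 + 10^-2.37 + 10^-0.75)
   = 1 / (1 + 0.0042658 + 0.17783) = 1/1.1821 = 0.8460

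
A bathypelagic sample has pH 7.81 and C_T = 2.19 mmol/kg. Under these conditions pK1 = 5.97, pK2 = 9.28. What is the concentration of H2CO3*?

α₀ = 1 / (1 + K1/[H⁺] + K1K2/[H⁺]²) = 1 / (1 + 10^+1.84 + 10^+0.37)
   = 1 / (1 + 69.183 + 2.3442) = 1/72.527 = 0.01379
[CO2*] = α₀ × DIC = 0.01379 × 2.19 = 0.0302 mmol/kg

[CO2*] = 0.0302 mmol/kg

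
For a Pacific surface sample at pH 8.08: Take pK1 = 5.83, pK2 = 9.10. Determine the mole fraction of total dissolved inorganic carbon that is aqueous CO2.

α₀ = 0.00511

α₀ = 1 / (1 + K1/[H⁺] + K1K2/[H⁺]²) = 1 / (1 + 10^+2.25 + 10^+1.23)
   = 1 / (1 + 177.83 + 16.982) = 1/195.81 = 0.005107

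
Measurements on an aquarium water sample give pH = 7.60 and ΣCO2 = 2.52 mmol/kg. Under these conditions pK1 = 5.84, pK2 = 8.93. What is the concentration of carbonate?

α₂ = 1 / (1 + [H⁺]/K2 + [H⁺]²/(K1K2)) = 1 / (1 + 10^+1.33 + 10^-0.43)
   = 1 / (1 + 21.380 + 0.37154) = 1/22.751 = 0.04395
[CO3²⁻] = α₂ × DIC = 0.04395 × 2.52 = 0.111 mmol/kg

[CO3²⁻] = 0.111 mmol/kg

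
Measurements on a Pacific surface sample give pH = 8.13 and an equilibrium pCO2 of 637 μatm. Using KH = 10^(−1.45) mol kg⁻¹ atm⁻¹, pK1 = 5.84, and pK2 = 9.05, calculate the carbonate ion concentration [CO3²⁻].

[CO2*] = KH · pCO2 = 10^(−1.45) × 637×10^-6 = 2.260×10^-5 mol/kg
α₀ = 1/(1 + K1/[H⁺] + K1K2/[H⁺]²) = 1/(1 + 10^+2.29 + 10^+1.37) = 0.004557
DIC = [CO2*]/α₀ = 2.260×10^-5 / 0.004557 = 4.959 mmol/kg
[CO3²⁻] = α₂·DIC; α₂ = 0.1068, so [CO3²⁻] = 0.1068 × 4.959 = 0.530 mmol/kg

[CO3²⁻] = 0.530 mmol/kg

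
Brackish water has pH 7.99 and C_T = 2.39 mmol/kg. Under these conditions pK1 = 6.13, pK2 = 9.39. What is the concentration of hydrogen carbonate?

[HCO3⁻] = 2.27 mmol/kg

α₁ = 1 / (1 + [H⁺]/K1 + K2/[H⁺]) = 1 / (1 + 10^-1.86 + 10^-1.40)
   = 1 / (1 + 0.013804 + 0.039811) = 1/1.0536 = 0.9491
[HCO3⁻] = α₁ × DIC = 0.9491 × 2.39 = 2.27 mmol/kg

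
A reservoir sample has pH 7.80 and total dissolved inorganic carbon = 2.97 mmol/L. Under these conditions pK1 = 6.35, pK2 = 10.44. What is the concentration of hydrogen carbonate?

α₁ = 1 / (1 + [H⁺]/K1 + K2/[H⁺]) = 1 / (1 + 10^-1.45 + 10^-2.64)
   = 1 / (1 + 0.035481 + 0.0022909) = 1/1.0378 = 0.9636
[HCO3⁻] = α₁ × DIC = 0.9636 × 2.97 = 2.86 mmol/L

[HCO3⁻] = 2.86 mmol/L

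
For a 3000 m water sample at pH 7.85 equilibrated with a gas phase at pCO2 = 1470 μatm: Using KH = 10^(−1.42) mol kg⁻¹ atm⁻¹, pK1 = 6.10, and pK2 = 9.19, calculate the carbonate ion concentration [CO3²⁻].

[CO3²⁻] = 0.144 mmol/kg

[CO2*] = KH · pCO2 = 10^(−1.42) × 1470×10^-6 = 5.589×10^-5 mol/kg
α₀ = 1/(1 + K1/[H⁺] + K1K2/[H⁺]²) = 1/(1 + 10^+1.75 + 10^+0.41) = 0.01672
DIC = [CO2*]/α₀ = 5.589×10^-5 / 0.01672 = 3.342 mmol/kg
[CO3²⁻] = α₂·DIC; α₂ = 0.04298, so [CO3²⁻] = 0.04298 × 3.342 = 0.144 mmol/kg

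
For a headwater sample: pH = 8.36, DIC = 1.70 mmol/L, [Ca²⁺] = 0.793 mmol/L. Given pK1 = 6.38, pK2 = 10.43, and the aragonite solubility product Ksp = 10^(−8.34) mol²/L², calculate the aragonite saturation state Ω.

α₂ = 1 / (1 + [H⁺]/K2 + [H⁺]²/(K1K2)) = 1 / (1 + 10^+2.07 + 10^+0.09)
   = 1 / (1 + 117.49 + 1.2303) = 1/119.72 = 0.008353
[CO3²⁻] = α₂ × DIC = 0.008353 × 1.70 = 0.01420 mmol/L = 14.20 μmol/L
Ksp = 10^(−8.34) = 4.571×10^-9
Ω = [Ca²⁺][CO3²⁻]/Ksp = (0.793×10^-3)(1.420×10^-5) / 4.571×10^-9 = 2.46

Ω = 2.46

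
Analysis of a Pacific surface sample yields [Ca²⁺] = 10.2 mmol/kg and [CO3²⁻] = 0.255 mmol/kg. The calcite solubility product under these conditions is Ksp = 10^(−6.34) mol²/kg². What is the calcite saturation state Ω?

Ω = 5.69

Ksp = 10^(−6.34) = 4.571×10^-7
Ω = [Ca²⁺][CO3²⁻]/Ksp = (10.2×10^-3)(0.255×10^-3) / 4.571×10^-7 = 5.69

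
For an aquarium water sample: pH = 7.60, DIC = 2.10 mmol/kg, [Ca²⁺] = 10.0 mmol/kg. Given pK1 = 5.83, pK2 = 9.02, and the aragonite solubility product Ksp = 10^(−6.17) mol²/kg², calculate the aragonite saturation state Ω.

Ω = 1.12

α₂ = 1 / (1 + [H⁺]/K2 + [H⁺]²/(K1K2)) = 1 / (1 + 10^+1.42 + 10^-0.35)
   = 1 / (1 + 26.303 + 0.44668) = 1/27.749 = 0.03604
[CO3²⁻] = α₂ × DIC = 0.03604 × 2.10 = 0.07568 mmol/kg
Ksp = 10^(−6.17) = 6.761×10^-7
Ω = [Ca²⁺][CO3²⁻]/Ksp = (10.0×10^-3)(7.568×10^-5) / 6.761×10^-7 = 1.12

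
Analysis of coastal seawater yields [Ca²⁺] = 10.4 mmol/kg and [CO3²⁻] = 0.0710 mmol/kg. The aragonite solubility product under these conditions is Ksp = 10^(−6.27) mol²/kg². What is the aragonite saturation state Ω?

Ω = 1.37

Ksp = 10^(−6.27) = 5.370×10^-7
Ω = [Ca²⁺][CO3²⁻]/Ksp = (10.4×10^-3)(0.0710×10^-3) / 5.370×10^-7 = 1.37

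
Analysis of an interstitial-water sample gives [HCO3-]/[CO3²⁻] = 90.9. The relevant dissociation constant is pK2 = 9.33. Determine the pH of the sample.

From K2 = [H⁺][CO3²⁻]/[HCO3-]:  pH = pK2 − log₁₀([HCO3-]/[CO3²⁻])
log₁₀(90.9) = +1.959
pH = 9.33 − (+1.959) = 7.37

pH = 7.37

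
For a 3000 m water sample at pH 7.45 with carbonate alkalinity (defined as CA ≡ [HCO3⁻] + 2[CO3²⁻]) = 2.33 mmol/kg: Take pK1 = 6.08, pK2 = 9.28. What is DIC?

CA = [HCO3⁻] + 2[CO3²⁻] = (α₁ + 2α₂)·DIC
At pH 7.45: [H⁺]/K1 = 10^-1.37 = 0.042658, K2/[H⁺] = 10^-1.83 = 0.014791
α₁ = 1/(1 + 0.042658 + 0.014791) = 1/1.0574 = 0.9457; α₂ = α₁·K2/[H⁺] = 0.01399
α₁ + 2α₂ = 0.9736
DIC = CA / (α₁ + 2α₂) = 2.33 / 0.9736 = 2.39 mmol/kg

DIC = 2.39 mmol/kg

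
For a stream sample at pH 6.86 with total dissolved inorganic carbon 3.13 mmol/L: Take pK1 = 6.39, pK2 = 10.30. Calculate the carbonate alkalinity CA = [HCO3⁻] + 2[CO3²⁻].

CA = 2.34 mmol/L

CA = [HCO3⁻] + 2[CO3²⁻] = (α₁ + 2α₂)·DIC
At pH 6.86: [H⁺]/K1 = 10^-0.47 = 0.33884, K2/[H⁺] = 10^-3.44 = 0.00036308
α₁ = 1/(1 + 0.33884 + 0.00036308) = 1/1.3392 = 0.7467; α₂ = α₁·K2/[H⁺] = 0.0002711
α₁ + 2α₂ = 0.7473
CA = 0.7473 × 3.13 = 2.34 mmol/L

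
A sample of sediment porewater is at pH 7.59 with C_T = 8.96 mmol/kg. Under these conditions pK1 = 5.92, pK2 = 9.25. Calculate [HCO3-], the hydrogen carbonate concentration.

[HCO3⁻] = 8.59 mmol/kg

α₁ = 1 / (1 + [H⁺]/K1 + K2/[H⁺]) = 1 / (1 + 10^-1.67 + 10^-1.66)
   = 1 / (1 + 0.021380 + 0.021878) = 1/1.0433 = 0.9585
[HCO3⁻] = α₁ × DIC = 0.9585 × 8.96 = 8.59 mmol/kg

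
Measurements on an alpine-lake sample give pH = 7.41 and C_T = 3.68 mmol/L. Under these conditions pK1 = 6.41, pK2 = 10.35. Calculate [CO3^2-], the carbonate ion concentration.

α₂ = 1 / (1 + [H⁺]/K2 + [H⁺]²/(K1K2)) = 1 / (1 + 10^+2.94 + 10^+1.94)
   = 1 / (1 + 870.96 + 87.096) = 1/959.06 = 0.001043
[CO3²⁻] = α₂ × DIC = 0.001043 × 3.68 = 0.00384 mmol/L = 3.84 μmol/L

[CO3²⁻] = 3.84 μmol/L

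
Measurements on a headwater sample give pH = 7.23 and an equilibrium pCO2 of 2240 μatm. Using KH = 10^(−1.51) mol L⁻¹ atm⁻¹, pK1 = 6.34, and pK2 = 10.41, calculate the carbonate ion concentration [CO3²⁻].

[CO3²⁻] = 0.355 μmol/L

[CO2*] = KH · pCO2 = 10^(−1.51) × 2240×10^-6 = 6.922×10^-5 mol/L
α₀ = 1/(1 + K1/[H⁺] + K1K2/[H⁺]²) = 1/(1 + 10^+0.89 + 10^-2.29) = 0.1141
DIC = [CO2*]/α₀ = 6.922×10^-5 / 0.1141 = 0.6069 mmol/L
[CO3²⁻] = α₂·DIC; α₂ = 0.0005850, so [CO3²⁻] = 0.0005850 × 0.6069 = 0.000355 mmol/L = 0.355 μmol/L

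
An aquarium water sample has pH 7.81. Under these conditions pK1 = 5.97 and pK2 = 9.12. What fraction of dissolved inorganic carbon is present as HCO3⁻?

α₁ = 1 / (1 + [H⁺]/K1 + K2/[H⁺]) = 1 / (1 + 10^-1.84 + 10^-1.31)
   = 1 / (1 + 0.014454 + 0.048978) = 1/1.0634 = 0.9404

α₁ = 0.940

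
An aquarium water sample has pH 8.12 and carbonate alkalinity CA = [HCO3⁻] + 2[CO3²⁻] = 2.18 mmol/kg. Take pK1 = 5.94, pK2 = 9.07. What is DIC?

DIC = 1.99 mmol/kg

CA = [HCO3⁻] + 2[CO3²⁻] = (α₁ + 2α₂)·DIC
At pH 8.12: [H⁺]/K1 = 10^-2.18 = 0.0066069, K2/[H⁺] = 10^-0.95 = 0.11220
α₁ = 1/(1 + 0.0066069 + 0.11220) = 1/1.1188 = 0.8938; α₂ = α₁·K2/[H⁺] = 0.1003
α₁ + 2α₂ = 1.0944
DIC = CA / (α₁ + 2α₂) = 2.18 / 1.0944 = 1.99 mmol/kg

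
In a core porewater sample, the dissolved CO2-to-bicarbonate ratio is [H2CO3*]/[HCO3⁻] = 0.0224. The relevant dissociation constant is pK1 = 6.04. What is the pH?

pH = 7.69

From K1 = [H⁺][HCO3⁻]/[H2CO3*]:  pH = pK1 − log₁₀([H2CO3*]/[HCO3⁻])
log₁₀(0.0224) = -1.650
pH = 6.04 − (-1.650) = 7.69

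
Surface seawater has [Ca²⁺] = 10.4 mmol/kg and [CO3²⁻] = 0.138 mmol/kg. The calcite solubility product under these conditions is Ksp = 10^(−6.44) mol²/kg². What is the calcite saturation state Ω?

Ω = 3.95

Ksp = 10^(−6.44) = 3.631×10^-7
Ω = [Ca²⁺][CO3²⁻]/Ksp = (10.4×10^-3)(0.138×10^-3) / 3.631×10^-7 = 3.95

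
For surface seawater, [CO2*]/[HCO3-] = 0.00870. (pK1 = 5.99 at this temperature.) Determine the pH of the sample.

From K1 = [H⁺][HCO3-]/[CO2*]:  pH = pK1 − log₁₀([CO2*]/[HCO3-])
log₁₀(0.00870) = -2.060
pH = 5.99 − (-2.060) = 8.05

pH = 8.05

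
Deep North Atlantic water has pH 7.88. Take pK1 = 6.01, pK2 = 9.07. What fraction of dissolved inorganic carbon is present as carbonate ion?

α₂ = 0.0599

α₂ = 1 / (1 + [H⁺]/K2 + [H⁺]²/(K1K2)) = 1 / (1 + 10^+1.19 + 10^-0.68)
   = 1 / (1 + 15.488 + 0.20893) = 1/16.697 = 0.05989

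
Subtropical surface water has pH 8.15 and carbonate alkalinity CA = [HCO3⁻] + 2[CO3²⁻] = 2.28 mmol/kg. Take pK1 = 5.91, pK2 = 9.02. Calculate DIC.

DIC = 2.05 mmol/kg

CA = [HCO3⁻] + 2[CO3²⁻] = (α₁ + 2α₂)·DIC
At pH 8.15: [H⁺]/K1 = 10^-2.24 = 0.0057544, K2/[H⁺] = 10^-0.87 = 0.13490
α₁ = 1/(1 + 0.0057544 + 0.13490) = 1/1.1407 = 0.8767; α₂ = α₁·K2/[H⁺] = 0.1183
α₁ + 2α₂ = 1.1132
DIC = CA / (α₁ + 2α₂) = 2.28 / 1.1132 = 2.05 mmol/kg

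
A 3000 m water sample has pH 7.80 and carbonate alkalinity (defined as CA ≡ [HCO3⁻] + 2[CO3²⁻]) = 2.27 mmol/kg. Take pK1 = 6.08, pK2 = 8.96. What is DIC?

DIC = 2.17 mmol/kg

CA = [HCO3⁻] + 2[CO3²⁻] = (α₁ + 2α₂)·DIC
At pH 7.80: [H⁺]/K1 = 10^-1.72 = 0.019055, K2/[H⁺] = 10^-1.16 = 0.069183
α₁ = 1/(1 + 0.019055 + 0.069183) = 1/1.0882 = 0.9189; α₂ = α₁·K2/[H⁺] = 0.06357
α₁ + 2α₂ = 1.0461
DIC = CA / (α₁ + 2α₂) = 2.27 / 1.0461 = 2.17 mmol/kg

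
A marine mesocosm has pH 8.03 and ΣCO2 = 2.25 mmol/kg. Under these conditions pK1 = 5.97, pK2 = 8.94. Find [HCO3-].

α₁ = 1 / (1 + [H⁺]/K1 + K2/[H⁺]) = 1 / (1 + 10^-2.06 + 10^-0.91)
   = 1 / (1 + 0.0087096 + 0.12303) = 1/1.1317 = 0.8836
[HCO3⁻] = α₁ × DIC = 0.8836 × 2.25 = 1.99 mmol/kg

[HCO3⁻] = 1.99 mmol/kg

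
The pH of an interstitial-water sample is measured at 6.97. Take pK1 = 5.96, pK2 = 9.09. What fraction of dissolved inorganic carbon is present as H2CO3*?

α₀ = 1 / (1 + K1/[H⁺] + K1K2/[H⁺]²) = 1 / (1 + 10^+1.01 + 10^-1.11)
   = 1 / (1 + 10.233 + 0.077625) = 1/11.311 = 0.08841

α₀ = 0.0884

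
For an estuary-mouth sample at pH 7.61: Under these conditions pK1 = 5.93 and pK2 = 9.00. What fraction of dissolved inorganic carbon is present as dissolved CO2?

α₀ = 1 / (1 + K1/[H⁺] + K1K2/[H⁺]²) = 1 / (1 + 10^+1.68 + 10^+0.29)
   = 1 / (1 + 47.863 + 1.9498) = 1/50.813 = 0.01968

α₀ = 0.0197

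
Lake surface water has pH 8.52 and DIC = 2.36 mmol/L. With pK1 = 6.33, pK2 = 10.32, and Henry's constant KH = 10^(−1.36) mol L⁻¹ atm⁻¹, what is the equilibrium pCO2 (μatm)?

pCO2 = 341 μatm

α₀ = 1 / (1 + K1/[H⁺] + K1K2/[H⁺]²) = 1 / (1 + 10^+2.19 + 10^+0.39)
   = 1 / (1 + 154.88 + 2.4547) = 1/158.34 = 0.006316
[CO2*] = α₀ × DIC = 0.006316 × 2.36 = 0.01490 mmol/L = 14.90 μmol/L
pCO2 = [CO2*]/KH = 1.490×10^-5 / 4.365×10^-2 = 341 μatm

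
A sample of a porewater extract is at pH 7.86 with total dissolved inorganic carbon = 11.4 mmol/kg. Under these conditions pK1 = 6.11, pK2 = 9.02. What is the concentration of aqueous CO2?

[CO2*] = 0.187 mmol/kg

α₀ = 1 / (1 + K1/[H⁺] + K1K2/[H⁺]²) = 1 / (1 + 10^+1.75 + 10^+0.59)
   = 1 / (1 + 56.234 + 3.8905) = 1/61.125 = 0.01636
[CO2*] = α₀ × DIC = 0.01636 × 11.4 = 0.187 mmol/kg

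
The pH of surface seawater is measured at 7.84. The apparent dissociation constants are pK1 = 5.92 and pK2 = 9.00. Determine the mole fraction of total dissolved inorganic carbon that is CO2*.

α₀ = 0.0111

α₀ = 1 / (1 + K1/[H⁺] + K1K2/[H⁺]²) = 1 / (1 + 10^+1.92 + 10^+0.76)
   = 1 / (1 + 83.176 + 5.7544) = 1/89.931 = 0.01112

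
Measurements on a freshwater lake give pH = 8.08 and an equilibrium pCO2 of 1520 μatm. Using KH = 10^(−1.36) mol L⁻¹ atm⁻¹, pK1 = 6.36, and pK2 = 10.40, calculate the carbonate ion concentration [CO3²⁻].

[CO2*] = KH · pCO2 = 10^(−1.36) × 1520×10^-6 = 6.635×10^-5 mol/L
α₀ = 1/(1 + K1/[H⁺] + K1K2/[H⁺]²) = 1/(1 + 10^+1.72 + 10^-0.60) = 0.01861
DIC = [CO2*]/α₀ = 6.635×10^-5 / 0.01861 = 3.565 mmol/L
[CO3²⁻] = α₂·DIC; α₂ = 0.004675, so [CO3²⁻] = 0.004675 × 3.565 = 0.0167 mmol/L = 16.7 μmol/L

[CO3²⁻] = 16.7 μmol/L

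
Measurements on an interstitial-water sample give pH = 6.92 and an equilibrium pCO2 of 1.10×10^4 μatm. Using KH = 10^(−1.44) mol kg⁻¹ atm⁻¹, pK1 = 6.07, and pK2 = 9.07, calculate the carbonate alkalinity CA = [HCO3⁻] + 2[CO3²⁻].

[CO2*] = KH · pCO2 = 10^(−1.44) × 1.10×10^4×10^-6 = 3.994×10^-4 mol/kg
α₀ = 1/(1 + K1/[H⁺] + K1K2/[H⁺]²) = 1/(1 + 10^+0.85 + 10^-1.30) = 0.1230
DIC = [CO2*]/α₀ = 3.994×10^-4 / 0.1230 = 3.247 mmol/kg
CA = (α₁ + 2α₂)·DIC = (0.8708 + 2×0.006165) × 3.247 = 2.87 mmol/kg

CA = 2.87 mmol/kg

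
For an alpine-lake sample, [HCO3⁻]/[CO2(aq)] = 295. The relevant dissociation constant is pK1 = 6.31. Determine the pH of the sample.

From K1 = [H⁺][HCO3⁻]/[CO2(aq)]:  pH = pK1 + log₁₀([HCO3⁻]/[CO2(aq)])
log₁₀(295) = +2.470
pH = 6.31 + (+2.470) = 8.78

pH = 8.78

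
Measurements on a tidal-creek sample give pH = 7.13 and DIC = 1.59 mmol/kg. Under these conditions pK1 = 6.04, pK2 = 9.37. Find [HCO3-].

α₁ = 1 / (1 + [H⁺]/K1 + K2/[H⁺]) = 1 / (1 + 10^-1.09 + 10^-2.24)
   = 1 / (1 + 0.081283 + 0.0057544) = 1/1.0870 = 0.9199
[HCO3⁻] = α₁ × DIC = 0.9199 × 1.59 = 1.46 mmol/kg

[HCO3⁻] = 1.46 mmol/kg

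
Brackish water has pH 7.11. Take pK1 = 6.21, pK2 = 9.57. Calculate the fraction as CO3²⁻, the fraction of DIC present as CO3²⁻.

α₂ = 1 / (1 + [H⁺]/K2 + [H⁺]²/(K1K2)) = 1 / (1 + 10^+2.46 + 10^+1.56)
   = 1 / (1 + 288.40 + 36.308) = 1/325.71 = 0.003070

α₂ = 0.00307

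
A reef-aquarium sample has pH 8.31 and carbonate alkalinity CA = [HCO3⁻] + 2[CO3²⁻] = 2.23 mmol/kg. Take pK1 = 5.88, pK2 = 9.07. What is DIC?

DIC = 1.95 mmol/kg

CA = [HCO3⁻] + 2[CO3²⁻] = (α₁ + 2α₂)·DIC
At pH 8.31: [H⁺]/K1 = 10^-2.43 = 0.0037154, K2/[H⁺] = 10^-0.76 = 0.17378
α₁ = 1/(1 + 0.0037154 + 0.17378) = 1/1.1775 = 0.8493; α₂ = α₁·K2/[H⁺] = 0.1476
α₁ + 2α₂ = 1.1444
DIC = CA / (α₁ + 2α₂) = 2.23 / 1.1444 = 1.95 mmol/kg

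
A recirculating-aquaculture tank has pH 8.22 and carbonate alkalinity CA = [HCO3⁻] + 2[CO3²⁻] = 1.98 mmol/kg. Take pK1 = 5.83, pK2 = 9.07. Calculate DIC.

DIC = 1.77 mmol/kg

CA = [HCO3⁻] + 2[CO3²⁻] = (α₁ + 2α₂)·DIC
At pH 8.22: [H⁺]/K1 = 10^-2.39 = 0.0040738, K2/[H⁺] = 10^-0.85 = 0.14125
α₁ = 1/(1 + 0.0040738 + 0.14125) = 1/1.1453 = 0.8731; α₂ = α₁·K2/[H⁺] = 0.1233
α₁ + 2α₂ = 1.1198
DIC = CA / (α₁ + 2α₂) = 1.98 / 1.1198 = 1.77 mmol/kg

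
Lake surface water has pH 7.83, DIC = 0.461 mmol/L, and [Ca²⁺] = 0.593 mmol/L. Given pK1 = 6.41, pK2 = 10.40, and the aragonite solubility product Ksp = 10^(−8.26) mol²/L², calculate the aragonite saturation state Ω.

Ω = 0.129

α₂ = 1 / (1 + [H⁺]/K2 + [H⁺]²/(K1K2)) = 1 / (1 + 10^+2.57 + 10^+1.15)
   = 1 / (1 + 371.54 + 14.125) = 1/386.66 = 0.002586
[CO3²⁻] = α₂ × DIC = 0.002586 × 0.461 = 0.001192 mmol/L = 1.192 μmol/L
Ksp = 10^(−8.26) = 5.495×10^-9
Ω = [Ca²⁺][CO3²⁻]/Ksp = (0.593×10^-3)(1.192×10^-6) / 5.495×10^-9 = 0.129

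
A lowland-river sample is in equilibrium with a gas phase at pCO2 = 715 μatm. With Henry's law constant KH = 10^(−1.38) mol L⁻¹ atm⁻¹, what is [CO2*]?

[CO2*] = 29.8 μmol/L

KH = 10^(−1.38) = 4.169×10^-2 mol L⁻¹ atm⁻¹
[CO2*] = KH · pCO2 = 4.169×10^-2 × 715×10^-6 atm = 2.98×10^-5 mol/L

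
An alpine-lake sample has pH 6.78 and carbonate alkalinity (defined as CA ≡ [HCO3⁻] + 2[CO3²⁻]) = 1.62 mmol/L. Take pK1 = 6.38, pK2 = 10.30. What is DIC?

DIC = 2.26 mmol/L

CA = [HCO3⁻] + 2[CO3²⁻] = (α₁ + 2α₂)·DIC
At pH 6.78: [H⁺]/K1 = 10^-0.40 = 0.39811, K2/[H⁺] = 10^-3.52 = 0.00030200
α₁ = 1/(1 + 0.39811 + 0.00030200) = 1/1.3984 = 0.7151; α₂ = α₁·K2/[H⁺] = 0.0002160
α₁ + 2α₂ = 0.7155
DIC = CA / (α₁ + 2α₂) = 1.62 / 0.7155 = 2.26 mmol/L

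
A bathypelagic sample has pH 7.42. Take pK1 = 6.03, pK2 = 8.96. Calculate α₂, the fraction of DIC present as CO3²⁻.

α₂ = 1 / (1 + [H⁺]/K2 + [H⁺]²/(K1K2)) = 1 / (1 + 10^+1.54 + 10^+0.15)
   = 1 / (1 + 34.674 + 1.4125) = 1/37.086 = 0.02696

α₂ = 0.0270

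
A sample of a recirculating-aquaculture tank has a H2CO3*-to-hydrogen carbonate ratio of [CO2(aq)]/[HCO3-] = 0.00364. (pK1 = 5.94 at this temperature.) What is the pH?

From K1 = [H⁺][HCO3-]/[CO2(aq)]:  pH = pK1 − log₁₀([CO2(aq)]/[HCO3-])
log₁₀(0.00364) = -2.439
pH = 5.94 − (-2.439) = 8.38

pH = 8.38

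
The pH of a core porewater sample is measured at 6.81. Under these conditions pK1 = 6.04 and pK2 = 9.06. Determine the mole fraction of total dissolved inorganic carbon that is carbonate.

α₂ = 1 / (1 + [H⁺]/K2 + [H⁺]²/(K1K2)) = 1 / (1 + 10^+2.25 + 10^+1.48)
   = 1 / (1 + 177.83 + 30.200) = 1/209.03 = 0.004784

α₂ = 0.00478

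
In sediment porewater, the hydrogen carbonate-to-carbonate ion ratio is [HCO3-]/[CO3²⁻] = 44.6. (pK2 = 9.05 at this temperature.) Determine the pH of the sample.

pH = 7.40

From K2 = [H⁺][CO3²⁻]/[HCO3-]:  pH = pK2 − log₁₀([HCO3-]/[CO3²⁻])
log₁₀(44.6) = +1.649
pH = 9.05 − (+1.649) = 7.40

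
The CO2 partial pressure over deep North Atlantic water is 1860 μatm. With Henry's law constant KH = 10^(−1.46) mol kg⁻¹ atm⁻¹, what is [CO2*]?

[CO2*] = 64.5 μmol/kg

KH = 10^(−1.46) = 3.467×10^-2 mol kg⁻¹ atm⁻¹
[CO2*] = KH · pCO2 = 3.467×10^-2 × 1860×10^-6 atm = 6.45×10^-5 mol/kg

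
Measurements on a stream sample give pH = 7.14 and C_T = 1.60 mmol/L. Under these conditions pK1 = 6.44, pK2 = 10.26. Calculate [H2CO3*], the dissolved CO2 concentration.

α₀ = 1 / (1 + K1/[H⁺] + K1K2/[H⁺]²) = 1 / (1 + 10^+0.70 + 10^-2.42)
   = 1 / (1 + 5.0119 + 0.0038019) = 1/6.0157 = 0.1662
[CO2*] = α₀ × DIC = 0.1662 × 1.60 = 0.266 mmol/L

[CO2*] = 0.266 mmol/L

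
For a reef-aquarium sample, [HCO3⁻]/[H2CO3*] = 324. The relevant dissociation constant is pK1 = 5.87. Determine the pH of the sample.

pH = 8.38

From K1 = [H⁺][HCO3⁻]/[H2CO3*]:  pH = pK1 + log₁₀([HCO3⁻]/[H2CO3*])
log₁₀(324) = +2.511
pH = 5.87 + (+2.511) = 8.38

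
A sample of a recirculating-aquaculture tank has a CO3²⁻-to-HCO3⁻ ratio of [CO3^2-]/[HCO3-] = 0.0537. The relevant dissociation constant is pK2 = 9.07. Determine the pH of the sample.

pH = 7.80

From K2 = [H⁺][CO3^2-]/[HCO3-]:  pH = pK2 + log₁₀([CO3^2-]/[HCO3-])
log₁₀(0.0537) = -1.270
pH = 9.07 + (-1.270) = 7.80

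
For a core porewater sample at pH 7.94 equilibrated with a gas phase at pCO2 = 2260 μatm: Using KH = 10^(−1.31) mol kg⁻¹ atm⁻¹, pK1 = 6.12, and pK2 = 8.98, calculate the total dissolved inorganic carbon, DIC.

[CO2*] = KH · pCO2 = 10^(−1.31) × 2260×10^-6 = 1.107×10^-4 mol/kg
α₀ = 1/(1 + K1/[H⁺] + K1K2/[H⁺]²) = 1/(1 + 10^+1.82 + 10^+0.78) = 0.01368
DIC = [CO2*]/α₀ = 1.107×10^-4 / 0.01368 = 8.09 mmol/kg

DIC = 8.09 mmol/kg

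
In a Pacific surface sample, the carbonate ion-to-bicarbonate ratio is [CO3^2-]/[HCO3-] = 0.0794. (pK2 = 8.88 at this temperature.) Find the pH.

pH = 7.78

From K2 = [H⁺][CO3^2-]/[HCO3-]:  pH = pK2 + log₁₀([CO3^2-]/[HCO3-])
log₁₀(0.0794) = -1.100
pH = 8.88 + (-1.100) = 7.78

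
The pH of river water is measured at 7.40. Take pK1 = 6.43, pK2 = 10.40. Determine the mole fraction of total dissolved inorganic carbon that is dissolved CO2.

α₀ = 1 / (1 + K1/[H⁺] + K1K2/[H⁺]²) = 1 / (1 + 10^+0.97 + 10^-2.03)
   = 1 / (1 + 9.3325 + 0.0093325) = 1/10.342 = 0.09669

α₀ = 0.0967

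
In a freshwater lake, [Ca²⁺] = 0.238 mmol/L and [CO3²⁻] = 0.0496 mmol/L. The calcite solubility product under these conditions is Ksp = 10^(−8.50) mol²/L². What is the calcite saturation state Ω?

Ksp = 10^(−8.50) = 3.162×10^-9
Ω = [Ca²⁺][CO3²⁻]/Ksp = (0.238×10^-3)(0.0496×10^-3) / 3.162×10^-9 = 3.73

Ω = 3.73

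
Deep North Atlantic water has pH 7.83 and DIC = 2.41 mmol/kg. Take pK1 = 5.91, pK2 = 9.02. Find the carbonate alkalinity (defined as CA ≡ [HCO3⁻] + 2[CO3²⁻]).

CA = [HCO3⁻] + 2[CO3²⁻] = (α₁ + 2α₂)·DIC
At pH 7.83: [H⁺]/K1 = 10^-1.92 = 0.012023, K2/[H⁺] = 10^-1.19 = 0.064565
α₁ = 1/(1 + 0.012023 + 0.064565) = 1/1.0766 = 0.9289; α₂ = α₁·K2/[H⁺] = 0.05997
α₁ + 2α₂ = 1.0488
CA = 1.0488 × 2.41 = 2.53 mmol/kg

CA = 2.53 mmol/kg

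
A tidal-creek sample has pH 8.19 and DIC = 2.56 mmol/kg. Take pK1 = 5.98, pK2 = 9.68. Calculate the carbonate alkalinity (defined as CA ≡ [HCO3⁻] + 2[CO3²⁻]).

CA = [HCO3⁻] + 2[CO3²⁻] = (α₁ + 2α₂)·DIC
At pH 8.19: [H⁺]/K1 = 10^-2.21 = 0.0061660, K2/[H⁺] = 10^-1.49 = 0.032359
α₁ = 1/(1 + 0.0061660 + 0.032359) = 1/1.0385 = 0.9629; α₂ = α₁·K2/[H⁺] = 0.03116
α₁ + 2α₂ = 1.0252
CA = 1.0252 × 2.56 = 2.62 mmol/kg

CA = 2.62 mmol/kg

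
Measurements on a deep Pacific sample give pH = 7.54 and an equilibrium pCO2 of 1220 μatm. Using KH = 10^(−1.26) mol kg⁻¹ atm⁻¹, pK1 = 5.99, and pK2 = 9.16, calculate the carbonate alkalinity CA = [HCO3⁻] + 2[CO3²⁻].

[CO2*] = KH · pCO2 = 10^(−1.26) × 1220×10^-6 = 6.704×10^-5 mol/kg
α₀ = 1/(1 + K1/[H⁺] + K1K2/[H⁺]²) = 1/(1 + 10^+1.55 + 10^-0.07) = 0.02679
DIC = [CO2*]/α₀ = 6.704×10^-5 / 0.02679 = 2.503 mmol/kg
CA = (α₁ + 2α₂)·DIC = (0.9504 + 2×0.02280) × 2.503 = 2.49 mmol/kg

CA = 2.49 mmol/kg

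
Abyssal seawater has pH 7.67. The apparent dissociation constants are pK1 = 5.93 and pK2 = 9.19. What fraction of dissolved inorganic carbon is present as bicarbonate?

α₁ = 1 / (1 + [H⁺]/K1 + K2/[H⁺]) = 1 / (1 + 10^-1.74 + 10^-1.52)
   = 1 / (1 + 0.018197 + 0.030200) = 1/1.0484 = 0.9538

α₁ = 0.954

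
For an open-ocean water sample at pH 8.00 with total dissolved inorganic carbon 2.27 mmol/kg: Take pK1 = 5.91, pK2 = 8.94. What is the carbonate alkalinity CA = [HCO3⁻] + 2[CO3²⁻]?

CA = [HCO3⁻] + 2[CO3²⁻] = (α₁ + 2α₂)·DIC
At pH 8.00: [H⁺]/K1 = 10^-2.09 = 0.0081283, K2/[H⁺] = 10^-0.94 = 0.11482
α₁ = 1/(1 + 0.0081283 + 0.11482) = 1/1.1229 = 0.8905; α₂ = α₁·K2/[H⁺] = 0.1022
α₁ + 2α₂ = 1.0950
CA = 1.0950 × 2.27 = 2.49 mmol/kg

CA = 2.49 mmol/kg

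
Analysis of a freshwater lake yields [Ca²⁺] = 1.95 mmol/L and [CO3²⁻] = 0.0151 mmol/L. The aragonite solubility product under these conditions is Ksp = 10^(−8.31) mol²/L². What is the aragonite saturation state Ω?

Ω = 6.01

Ksp = 10^(−8.31) = 4.898×10^-9
Ω = [Ca²⁺][CO3²⁻]/Ksp = (1.95×10^-3)(0.0151×10^-3) / 4.898×10^-9 = 6.01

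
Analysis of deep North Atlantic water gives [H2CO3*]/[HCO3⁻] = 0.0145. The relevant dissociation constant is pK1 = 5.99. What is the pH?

pH = 7.83

From K1 = [H⁺][HCO3⁻]/[H2CO3*]:  pH = pK1 − log₁₀([H2CO3*]/[HCO3⁻])
log₁₀(0.0145) = -1.839
pH = 5.99 − (-1.839) = 7.83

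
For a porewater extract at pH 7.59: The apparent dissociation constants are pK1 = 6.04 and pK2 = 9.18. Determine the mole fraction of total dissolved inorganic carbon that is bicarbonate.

α₁ = 0.949

α₁ = 1 / (1 + [H⁺]/K1 + K2/[H⁺]) = 1 / (1 + 10^-1.55 + 10^-1.59)
   = 1 / (1 + 0.028184 + 0.025704) = 1/1.0539 = 0.9489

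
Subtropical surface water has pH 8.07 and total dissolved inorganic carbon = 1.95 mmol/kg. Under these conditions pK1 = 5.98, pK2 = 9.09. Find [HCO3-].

α₁ = 1 / (1 + [H⁺]/K1 + K2/[H⁺]) = 1 / (1 + 10^-2.09 + 10^-1.02)
   = 1 / (1 + 0.0081283 + 0.095499) = 1/1.1036 = 0.9061
[HCO3⁻] = α₁ × DIC = 0.9061 × 1.95 = 1.77 mmol/kg

[HCO3⁻] = 1.77 mmol/kg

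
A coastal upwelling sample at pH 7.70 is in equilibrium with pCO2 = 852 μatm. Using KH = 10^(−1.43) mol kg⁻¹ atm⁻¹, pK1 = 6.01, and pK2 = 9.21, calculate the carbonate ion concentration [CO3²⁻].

[CO2*] = KH · pCO2 = 10^(−1.43) × 852×10^-6 = 3.165×10^-5 mol/kg
α₀ = 1/(1 + K1/[H⁺] + K1K2/[H⁺]²) = 1/(1 + 10^+1.69 + 10^+0.18) = 0.01942
DIC = [CO2*]/α₀ = 3.165×10^-5 / 0.01942 = 1.630 mmol/kg
[CO3²⁻] = α₂·DIC; α₂ = 0.02939, so [CO3²⁻] = 0.02939 × 1.630 = 0.0479 mmol/kg

[CO3²⁻] = 0.0479 mmol/kg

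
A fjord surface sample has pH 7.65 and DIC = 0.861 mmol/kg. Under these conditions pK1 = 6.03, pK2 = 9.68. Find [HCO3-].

α₁ = 1 / (1 + [H⁺]/K1 + K2/[H⁺]) = 1 / (1 + 10^-1.62 + 10^-2.03)
   = 1 / (1 + 0.023988 + 0.0093325) = 1/1.0333 = 0.9678
[HCO3⁻] = α₁ × DIC = 0.9678 × 0.861 = 0.833 mmol/kg

[HCO3⁻] = 0.833 mmol/kg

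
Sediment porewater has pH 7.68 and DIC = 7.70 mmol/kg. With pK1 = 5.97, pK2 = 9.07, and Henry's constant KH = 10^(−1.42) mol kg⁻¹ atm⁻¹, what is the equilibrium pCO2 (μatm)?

pCO2 = 3720 μatm

α₀ = 1 / (1 + K1/[H⁺] + K1K2/[H⁺]²) = 1 / (1 + 10^+1.71 + 10^+0.32)
   = 1 / (1 + 51.286 + 2.0893) = 1/54.375 = 0.01839
[CO2*] = α₀ × DIC = 0.01839 × 7.70 = 0.1416 mmol/kg
pCO2 = [CO2*]/KH = 1.416×10^-4 / 3.802×10^-2 = 3720 μatm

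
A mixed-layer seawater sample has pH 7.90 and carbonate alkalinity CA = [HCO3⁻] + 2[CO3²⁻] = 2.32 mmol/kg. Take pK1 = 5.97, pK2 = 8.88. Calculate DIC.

DIC = 2.14 mmol/kg

CA = [HCO3⁻] + 2[CO3²⁻] = (α₁ + 2α₂)·DIC
At pH 7.90: [H⁺]/K1 = 10^-1.93 = 0.011749, K2/[H⁺] = 10^-0.98 = 0.10471
α₁ = 1/(1 + 0.011749 + 0.10471) = 1/1.1165 = 0.8957; α₂ = α₁·K2/[H⁺] = 0.09379
α₁ + 2α₂ = 1.0833
DIC = CA / (α₁ + 2α₂) = 2.32 / 1.0833 = 2.14 mmol/kg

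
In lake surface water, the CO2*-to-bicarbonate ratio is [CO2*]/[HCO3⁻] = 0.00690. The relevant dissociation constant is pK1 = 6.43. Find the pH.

pH = 8.59

From K1 = [H⁺][HCO3⁻]/[CO2*]:  pH = pK1 − log₁₀([CO2*]/[HCO3⁻])
log₁₀(0.00690) = -2.161
pH = 6.43 − (-2.161) = 8.59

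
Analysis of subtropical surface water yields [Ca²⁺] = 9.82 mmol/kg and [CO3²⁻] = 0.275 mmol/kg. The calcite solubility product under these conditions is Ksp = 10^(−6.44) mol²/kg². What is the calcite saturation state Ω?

Ω = 7.44

Ksp = 10^(−6.44) = 3.631×10^-7
Ω = [Ca²⁺][CO3²⁻]/Ksp = (9.82×10^-3)(0.275×10^-3) / 3.631×10^-7 = 7.44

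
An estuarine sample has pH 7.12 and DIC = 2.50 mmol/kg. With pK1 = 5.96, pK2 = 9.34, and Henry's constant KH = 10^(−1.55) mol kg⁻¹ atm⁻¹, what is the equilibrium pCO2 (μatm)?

pCO2 = 5710 μatm

α₀ = 1 / (1 + K1/[H⁺] + K1K2/[H⁺]²) = 1 / (1 + 10^+1.16 + 10^-1.06)
   = 1 / (1 + 14.454 + 0.087096) = 1/15.541 = 0.06434
[CO2*] = α₀ × DIC = 0.06434 × 2.50 = 0.1609 mmol/kg
pCO2 = [CO2*]/KH = 1.609×10^-4 / 2.818×10^-2 = 5710 μatm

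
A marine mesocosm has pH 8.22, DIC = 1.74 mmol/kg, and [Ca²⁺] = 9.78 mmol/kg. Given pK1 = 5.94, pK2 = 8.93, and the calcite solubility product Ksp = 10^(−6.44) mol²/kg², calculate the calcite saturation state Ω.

Ω = 7.61

α₂ = 1 / (1 + [H⁺]/K2 + [H⁺]²/(K1K2)) = 1 / (1 + 10^+0.71 + 10^-1.57)
   = 1 / (1 + 5.1286 + 0.026915) = 1/6.1555 = 0.1625
[CO3²⁻] = α₂ × DIC = 0.1625 × 1.74 = 0.2827 mmol/kg
Ksp = 10^(−6.44) = 3.631×10^-7
Ω = [Ca²⁺][CO3²⁻]/Ksp = (9.78×10^-3)(2.827×10^-4) / 3.631×10^-7 = 7.61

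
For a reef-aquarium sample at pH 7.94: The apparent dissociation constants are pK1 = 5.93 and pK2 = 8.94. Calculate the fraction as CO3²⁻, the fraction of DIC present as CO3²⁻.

α₂ = 1 / (1 + [H⁺]/K2 + [H⁺]²/(K1K2)) = 1 / (1 + 10^+1.00 + 10^-1.01)
   = 1 / (1 + 10.000 + 0.097724) = 1/11.098 = 0.09011

α₂ = 0.0901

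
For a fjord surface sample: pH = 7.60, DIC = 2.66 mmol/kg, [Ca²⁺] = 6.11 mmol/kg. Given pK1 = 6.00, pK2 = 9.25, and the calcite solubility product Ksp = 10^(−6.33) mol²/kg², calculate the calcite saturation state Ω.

α₂ = 1 / (1 + [H⁺]/K2 + [H⁺]²/(K1K2)) = 1 / (1 + 10^+1.65 + 10^+0.05)
   = 1 / (1 + 44.668 + 1.1220) = 1/46.790 = 0.02137
[CO3²⁻] = α₂ × DIC = 0.02137 × 2.66 = 0.05685 mmol/kg
Ksp = 10^(−6.33) = 4.677×10^-7
Ω = [Ca²⁺][CO3²⁻]/Ksp = (6.11×10^-3)(5.685×10^-5) / 4.677×10^-7 = 0.743

Ω = 0.743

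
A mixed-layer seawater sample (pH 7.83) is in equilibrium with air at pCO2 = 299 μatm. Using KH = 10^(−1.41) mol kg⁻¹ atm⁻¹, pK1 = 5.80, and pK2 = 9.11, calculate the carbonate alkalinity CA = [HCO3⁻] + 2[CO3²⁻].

[CO2*] = KH · pCO2 = 10^(−1.41) × 299×10^-6 = 1.163×10^-5 mol/kg
α₀ = 1/(1 + K1/[H⁺] + K1K2/[H⁺]²) = 1/(1 + 10^+2.03 + 10^+0.75) = 0.008789
DIC = [CO2*]/α₀ = 1.163×10^-5 / 0.008789 = 1.323 mmol/kg
CA = (α₁ + 2α₂)·DIC = (0.9418 + 2×0.04943) × 1.323 = 1.38 mmol/kg

CA = 1.38 mmol/kg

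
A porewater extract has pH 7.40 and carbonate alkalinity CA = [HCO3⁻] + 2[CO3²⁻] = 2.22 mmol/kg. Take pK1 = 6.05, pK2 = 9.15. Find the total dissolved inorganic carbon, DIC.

CA = [HCO3⁻] + 2[CO3²⁻] = (α₁ + 2α₂)·DIC
At pH 7.40: [H⁺]/K1 = 10^-1.35 = 0.044668, K2/[H⁺] = 10^-1.75 = 0.017783
α₁ = 1/(1 + 0.044668 + 0.017783) = 1/1.0625 = 0.9412; α₂ = α₁·K2/[H⁺] = 0.01674
α₁ + 2α₂ = 0.9747
DIC = CA / (α₁ + 2α₂) = 2.22 / 0.9747 = 2.28 mmol/kg

DIC = 2.28 mmol/kg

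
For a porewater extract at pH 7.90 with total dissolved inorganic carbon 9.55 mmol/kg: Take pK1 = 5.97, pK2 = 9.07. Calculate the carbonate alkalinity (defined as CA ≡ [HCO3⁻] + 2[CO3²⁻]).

CA = [HCO3⁻] + 2[CO3²⁻] = (α₁ + 2α₂)·DIC
At pH 7.90: [H⁺]/K1 = 10^-1.93 = 0.011749, K2/[H⁺] = 10^-1.17 = 0.067608
α₁ = 1/(1 + 0.011749 + 0.067608) = 1/1.0794 = 0.9265; α₂ = α₁·K2/[H⁺] = 0.06264
α₁ + 2α₂ = 1.0518
CA = 1.0518 × 9.55 = 10.0 mmol/kg

CA = 10.0 mmol/kg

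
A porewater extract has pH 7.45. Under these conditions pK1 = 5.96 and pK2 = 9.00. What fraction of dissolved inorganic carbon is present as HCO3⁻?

α₁ = 0.943

α₁ = 1 / (1 + [H⁺]/K1 + K2/[H⁺]) = 1 / (1 + 10^-1.49 + 10^-1.55)
   = 1 / (1 + 0.032359 + 0.028184) = 1/1.0605 = 0.9429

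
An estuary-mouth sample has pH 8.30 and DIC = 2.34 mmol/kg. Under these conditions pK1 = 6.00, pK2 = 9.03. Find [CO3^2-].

[CO3²⁻] = 0.366 mmol/kg

α₂ = 1 / (1 + [H⁺]/K2 + [H⁺]²/(K1K2)) = 1 / (1 + 10^+0.73 + 10^-1.57)
   = 1 / (1 + 5.3703 + 0.026915) = 1/6.3972 = 0.1563
[CO3²⁻] = α₂ × DIC = 0.1563 × 2.34 = 0.366 mmol/kg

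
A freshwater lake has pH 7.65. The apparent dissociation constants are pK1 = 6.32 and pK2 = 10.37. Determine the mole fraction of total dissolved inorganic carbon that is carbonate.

α₂ = 1 / (1 + [H⁺]/K2 + [H⁺]²/(K1K2)) = 1 / (1 + 10^+2.72 + 10^+1.39)
   = 1 / (1 + 524.81 + 24.547) = 1/550.35 = 0.001817

α₂ = 0.00182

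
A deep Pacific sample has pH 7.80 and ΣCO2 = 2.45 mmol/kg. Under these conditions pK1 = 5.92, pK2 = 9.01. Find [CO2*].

[CO2*] = 0.0300 mmol/kg

α₀ = 1 / (1 + K1/[H⁺] + K1K2/[H⁺]²) = 1 / (1 + 10^+1.88 + 10^+0.67)
   = 1 / (1 + 75.858 + 4.6774) = 1/81.535 = 0.01226
[CO2*] = α₀ × DIC = 0.01226 × 2.45 = 0.0300 mmol/kg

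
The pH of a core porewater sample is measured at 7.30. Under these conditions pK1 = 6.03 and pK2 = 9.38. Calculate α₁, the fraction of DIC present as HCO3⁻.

α₁ = 1 / (1 + [H⁺]/K1 + K2/[H⁺]) = 1 / (1 + 10^-1.27 + 10^-2.08)
   = 1 / (1 + 0.053703 + 0.0083176) = 1/1.0620 = 0.9416

α₁ = 0.942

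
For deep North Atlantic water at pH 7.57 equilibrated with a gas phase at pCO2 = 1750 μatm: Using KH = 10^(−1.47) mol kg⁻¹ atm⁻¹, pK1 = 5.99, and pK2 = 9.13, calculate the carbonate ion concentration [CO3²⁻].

[CO3²⁻] = 0.0621 mmol/kg

[CO2*] = KH · pCO2 = 10^(−1.47) × 1750×10^-6 = 5.930×10^-5 mol/kg
α₀ = 1/(1 + K1/[H⁺] + K1K2/[H⁺]²) = 1/(1 + 10^+1.58 + 10^+0.02) = 0.02496
DIC = [CO2*]/α₀ = 5.930×10^-5 / 0.02496 = 2.376 mmol/kg
[CO3²⁻] = α₂·DIC; α₂ = 0.02614, so [CO3²⁻] = 0.02614 × 2.376 = 0.0621 mmol/kg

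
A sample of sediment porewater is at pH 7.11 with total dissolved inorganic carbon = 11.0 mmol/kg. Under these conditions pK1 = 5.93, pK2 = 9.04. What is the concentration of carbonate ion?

[CO3²⁻] = 0.120 mmol/kg

α₂ = 1 / (1 + [H⁺]/K2 + [H⁺]²/(K1K2)) = 1 / (1 + 10^+1.93 + 10^+0.75)
   = 1 / (1 + 85.114 + 5.6234) = 1/91.737 = 0.01090
[CO3²⁻] = α₂ × DIC = 0.01090 × 11.0 = 0.120 mmol/kg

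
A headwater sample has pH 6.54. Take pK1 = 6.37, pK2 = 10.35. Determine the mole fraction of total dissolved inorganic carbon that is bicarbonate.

α₁ = 1 / (1 + [H⁺]/K1 + K2/[H⁺]) = 1 / (1 + 10^-0.17 + 10^-3.81)
   = 1 / (1 + 0.67608 + 0.00015488) = 1/1.6762 = 0.5966

α₁ = 0.597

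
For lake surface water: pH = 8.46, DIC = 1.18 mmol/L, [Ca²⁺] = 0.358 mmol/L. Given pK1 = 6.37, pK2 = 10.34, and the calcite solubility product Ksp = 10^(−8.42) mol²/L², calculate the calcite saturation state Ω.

α₂ = 1 / (1 + [H⁺]/K2 + [H⁺]²/(K1K2)) = 1 / (1 + 10^+1.88 + 10^-0.21)
   = 1 / (1 + 75.858 + 0.61660) = 1/77.474 = 0.01291
[CO3²⁻] = α₂ × DIC = 0.01291 × 1.18 = 0.01523 mmol/L = 15.23 μmol/L
Ksp = 10^(−8.42) = 3.802×10^-9
Ω = [Ca²⁺][CO3²⁻]/Ksp = (0.358×10^-3)(1.523×10^-5) / 3.802×10^-9 = 1.43

Ω = 1.43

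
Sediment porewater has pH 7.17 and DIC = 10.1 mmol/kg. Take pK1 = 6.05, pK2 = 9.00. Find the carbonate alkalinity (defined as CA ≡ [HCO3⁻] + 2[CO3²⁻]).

CA = [HCO3⁻] + 2[CO3²⁻] = (α₁ + 2α₂)·DIC
At pH 7.17: [H⁺]/K1 = 10^-1.12 = 0.075858, K2/[H⁺] = 10^-1.83 = 0.014791
α₁ = 1/(1 + 0.075858 + 0.014791) = 1/1.0906 = 0.9169; α₂ = α₁·K2/[H⁺] = 0.01356
α₁ + 2α₂ = 0.9440
CA = 0.9440 × 10.1 = 9.53 mmol/kg

CA = 9.53 mmol/kg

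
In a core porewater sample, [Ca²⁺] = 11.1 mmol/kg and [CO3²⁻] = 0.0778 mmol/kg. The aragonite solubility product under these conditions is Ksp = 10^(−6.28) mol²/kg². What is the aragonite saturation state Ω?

Ω = 1.65

Ksp = 10^(−6.28) = 5.248×10^-7
Ω = [Ca²⁺][CO3²⁻]/Ksp = (11.1×10^-3)(0.0778×10^-3) / 5.248×10^-7 = 1.65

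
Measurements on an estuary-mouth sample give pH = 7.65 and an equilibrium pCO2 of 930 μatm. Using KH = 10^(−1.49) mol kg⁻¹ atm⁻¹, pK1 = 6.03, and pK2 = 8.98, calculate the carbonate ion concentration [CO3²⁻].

[CO3²⁻] = 0.0587 mmol/kg

[CO2*] = KH · pCO2 = 10^(−1.49) × 930×10^-6 = 3.009×10^-5 mol/kg
α₀ = 1/(1 + K1/[H⁺] + K1K2/[H⁺]²) = 1/(1 + 10^+1.62 + 10^+0.29) = 0.02240
DIC = [CO2*]/α₀ = 3.009×10^-5 / 0.02240 = 1.343 mmol/kg
[CO3²⁻] = α₂·DIC; α₂ = 0.04368, so [CO3²⁻] = 0.04368 × 1.343 = 0.0587 mmol/kg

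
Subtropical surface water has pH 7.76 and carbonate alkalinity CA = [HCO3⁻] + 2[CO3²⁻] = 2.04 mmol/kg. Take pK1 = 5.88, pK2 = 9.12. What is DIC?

DIC = 1.98 mmol/kg

CA = [HCO3⁻] + 2[CO3²⁻] = (α₁ + 2α₂)·DIC
At pH 7.76: [H⁺]/K1 = 10^-1.88 = 0.013183, K2/[H⁺] = 10^-1.36 = 0.043652
α₁ = 1/(1 + 0.013183 + 0.043652) = 1/1.0568 = 0.9462; α₂ = α₁·K2/[H⁺] = 0.04130
α₁ + 2α₂ = 1.0288
DIC = CA / (α₁ + 2α₂) = 2.04 / 1.0288 = 1.98 mmol/kg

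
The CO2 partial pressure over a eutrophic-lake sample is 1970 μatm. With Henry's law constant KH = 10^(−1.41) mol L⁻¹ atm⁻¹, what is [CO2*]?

KH = 10^(−1.41) = 3.890×10^-2 mol L⁻¹ atm⁻¹
[CO2*] = KH · pCO2 = 3.890×10^-2 × 1970×10^-6 atm = 7.66×10^-5 mol/L

[CO2*] = 76.6 μmol/L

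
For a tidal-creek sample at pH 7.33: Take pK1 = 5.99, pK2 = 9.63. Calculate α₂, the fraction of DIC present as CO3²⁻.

α₂ = 1 / (1 + [H⁺]/K2 + [H⁺]²/(K1K2)) = 1 / (1 + 10^+2.30 + 10^+0.96)
   = 1 / (1 + 199.53 + 9.1201) = 1/209.65 = 0.004770

α₂ = 0.00477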